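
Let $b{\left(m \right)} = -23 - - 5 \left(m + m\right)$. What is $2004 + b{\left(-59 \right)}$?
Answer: $1391$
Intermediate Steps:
$b{\left(m \right)} = -23 + 10 m$ ($b{\left(m \right)} = -23 - - 5 \cdot 2 m = -23 - - 10 m = -23 + 10 m$)
$2004 + b{\left(-59 \right)} = 2004 + \left(-23 + 10 \left(-59\right)\right) = 2004 - 613 = 1391$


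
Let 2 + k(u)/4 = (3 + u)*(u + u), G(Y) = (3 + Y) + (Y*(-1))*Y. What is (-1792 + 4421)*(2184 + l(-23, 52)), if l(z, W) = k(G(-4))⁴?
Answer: 33973783757909160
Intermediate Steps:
G(Y) = 3 + Y - Y² (G(Y) = (3 + Y) + (-Y)*Y = (3 + Y) - Y² = 3 + Y - Y²)
k(u) = -8 + 8*u*(3 + u) (k(u) = -8 + 4*((3 + u)*(u + u)) = -8 + 4*((3 + u)*(2*u)) = -8 + 4*(2*u*(3 + u)) = -8 + 8*u*(3 + u))
l(z, W) = 12922702073856 (l(z, W) = (-8 + 8*(3 - 4 - 1*(-4)²)² + 24*(3 - 4 - 1*(-4)²))⁴ = (-8 + 8*(3 - 4 - 1*16)² + 24*(3 - 4 - 1*16))⁴ = (-8 + 8*(3 - 4 - 16)² + 24*(3 - 4 - 16))⁴ = (-8 + 8*(-17)² + 24*(-17))⁴ = (-8 + 8*289 - 408)⁴ = (-8 + 2312 - 408)⁴ = 1896⁴ = 12922702073856)
(-1792 + 4421)*(2184 + l(-23, 52)) = (-1792 + 4421)*(2184 + 12922702073856) = 2629*12922702076040 = 33973783757909160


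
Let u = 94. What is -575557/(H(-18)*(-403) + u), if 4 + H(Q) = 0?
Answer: -575557/1706 ≈ -337.37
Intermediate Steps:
H(Q) = -4 (H(Q) = -4 + 0 = -4)
-575557/(H(-18)*(-403) + u) = -575557/(-4*(-403) + 94) = -575557/(1612 + 94) = -575557/1706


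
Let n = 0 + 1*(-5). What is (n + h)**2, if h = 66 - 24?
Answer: 1369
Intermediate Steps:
n = -5 (n = 0 - 5 = -5)
h = 42
(n + h)**2 = (-5 + 42)**2 = 37**2 = 1369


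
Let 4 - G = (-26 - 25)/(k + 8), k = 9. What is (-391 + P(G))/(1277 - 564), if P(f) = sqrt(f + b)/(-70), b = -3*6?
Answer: -17/31 - I*sqrt(11)/49910 ≈ -0.54839 - 6.6452e-5*I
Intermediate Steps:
b = -18
G = 7 (G = 4 - (-26 - 25)/(9 + 8) = 4 - (-51)/17 = 4 - 1*(-3) = 4 + 3 = 7)
P(f) = -sqrt(-18 + f)/70 (P(f) = sqrt(f - 18)/(-70) = sqrt(-18 + f)*(-1/70) = -sqrt(-18 + f)/70)
(-391 + P(G))/(1277 - 564) = (-391 - sqrt(-18 + 7)/70)/(1277 - 564) = (-391 - I*sqrt(11)/70)/713 = (-391 - I*sqrt(11)/70)*(1/713) = -17/31 - I*sqrt(11)/49910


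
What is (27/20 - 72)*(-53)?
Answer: 74889/20 ≈ 3744.4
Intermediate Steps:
(27/20 - 72)*(-53) = -1413/20*(-53) = 74889/20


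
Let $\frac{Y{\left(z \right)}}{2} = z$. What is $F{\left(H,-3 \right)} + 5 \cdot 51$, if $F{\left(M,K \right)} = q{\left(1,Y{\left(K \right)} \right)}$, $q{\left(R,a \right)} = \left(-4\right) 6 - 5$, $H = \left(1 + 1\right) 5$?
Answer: $226$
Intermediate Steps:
$Y{\left(z \right)} = 2 z$
$H = 10$ ($H = 2 \cdot 5 = 10$)
$q{\left(R,a \right)} = -29$ ($q{\left(R,a \right)} = -24 - 5 = -29$)
$F{\left(M,K \right)} = -29$
$F{\left(H,-3 \right)} + 5 \cdot 51 = -29 + 5 \cdot 51 = -29 + 255 = 226$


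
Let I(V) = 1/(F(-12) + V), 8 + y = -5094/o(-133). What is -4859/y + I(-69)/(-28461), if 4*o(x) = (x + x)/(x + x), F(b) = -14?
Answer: 11478256301/48152368992 ≈ 0.23837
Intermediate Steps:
o(x) = 1/4 (o(x) = ((x + x)/(x + x))/4 = ((2*x)/((2*x)))/4 = ((2*x)*(1/(2*x)))/4 = (1/4)*1 = 1/4)
y = -20384 (y = -8 - 5094/1/4 = -8 - 5094*4 = -8 - 20376 = -20384)
I(V) = 1/(-14 + V)
-4859/y + I(-69)/(-28461) = -4859/(-20384) + 1/(-14 - 69*(-28461)) = -4859*(-1/20384) - 1/28461/(-83) = 4859/20384 - 1/83*(-1/28461) = 4859/20384 + 1/2362263 = 11478256301/48152368992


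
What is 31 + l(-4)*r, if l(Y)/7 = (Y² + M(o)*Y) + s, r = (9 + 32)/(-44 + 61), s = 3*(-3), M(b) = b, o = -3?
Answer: 5980/17 ≈ 351.76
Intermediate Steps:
s = -9
r = 41/17 ≈ 2.4118
l(Y) = -63 - 21*Y + 7*Y² (l(Y) = 7*((Y² - 3*Y) - 9) = 7*(-9 + Y² - 3*Y) = -63 - 21*Y + 7*Y²)
31 + l(-4)*r = 31 + (-63 - 21*(-4) + 7*(-4)²)*(41/17) = 31 + (-63 + 84 + 7*16)*(41/17) = 31 + (-63 + 84 + 112)*(41/17) = 31 + 133*(41/17) = 31 + 5453/17 = 5980/17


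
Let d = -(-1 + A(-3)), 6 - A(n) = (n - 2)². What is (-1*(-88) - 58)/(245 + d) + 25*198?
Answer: 262356/53 ≈ 4950.1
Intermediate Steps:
A(n) = 6 - (-2 + n)² (A(n) = 6 - (n - 2)² = 6 - (-2 + n)²)
d = 20 (d = -(-1 + (6 - (-2 - 3)²)) = -(-1 + (6 - 1*(-5)²)) = -(-1 + (6 - 1*25)) = -(-1 + (6 - 25)) = -(-1 - 19) = -1*(-20) = 20)
(-1*(-88) - 58)/(245 + d) + 25*198 = (-1*(-88) - 58)/(245 + 20) + 25*198 = (88 - 58)/265 + 4950 = 30*(1/265) + 4950 = 6/53 + 4950 = 262356/53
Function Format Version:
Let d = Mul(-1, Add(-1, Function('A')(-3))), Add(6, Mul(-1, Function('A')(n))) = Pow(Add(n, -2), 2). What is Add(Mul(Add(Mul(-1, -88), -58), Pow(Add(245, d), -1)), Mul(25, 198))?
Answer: Rational(262356, 53) ≈ 4950.1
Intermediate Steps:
Function('A')(n) = Add(6, Mul(-1, Pow(Add(-2, n), 2))) (Function('A')(n) = Add(6, Mul(-1, Pow(Add(n, -2), 2))) = Add(6, Mul(-1, Pow(Add(-2, n), 2))))
d = 20 (d = Mul(-1, Add(-1, Add(6, Mul(-1, Pow(Add(-2, -3), 2))))) = Mul(-1, Add(-1, Add(6, Mul(-1, Pow(-5, 2))))) = Mul(-1, Add(-1, Add(6, Mul(-1, 25)))) = Mul(-1, Add(-1, Add(6, -25))) = Mul(-1, Add(-1, -19)) = Mul(-1, -20) = 20)
Add(Mul(Add(Mul(-1, -88), -58), Pow(Add(245, d), -1)), Mul(25, 198)) = Add(Mul(Add(Mul(-1, -88), -58), Pow(Add(245, 20), -1)), Mul(25, 198)) = Add(Mul(Add(88, -58), Pow(265, -1)), 4950) = Add(Mul(30, Rational(1, 265)), 4950) = Add(Rational(6, 53), 4950) = Rational(262356, 53)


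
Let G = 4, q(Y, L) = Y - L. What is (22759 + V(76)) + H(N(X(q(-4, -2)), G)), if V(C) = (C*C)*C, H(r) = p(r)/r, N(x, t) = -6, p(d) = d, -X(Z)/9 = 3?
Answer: 461736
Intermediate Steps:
X(Z) = -27 (X(Z) = -9*3 = -27)
H(r) = 1 (H(r) = r/r = 1)
V(C) = C³ (V(C) = C²*C = C³)
(22759 + V(76)) + H(N(X(q(-4, -2)), G)) = (22759 + 76³) + 1 = (22759 + 438976) + 1 = 461735 + 1 = 461736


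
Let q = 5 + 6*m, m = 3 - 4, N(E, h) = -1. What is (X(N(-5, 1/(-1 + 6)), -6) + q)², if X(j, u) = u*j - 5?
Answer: 0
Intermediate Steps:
m = -1
q = -1 (q = 5 + 6*(-1) = 5 - 6 = -1)
X(j, u) = -5 + j*u (X(j, u) = j*u - 5 = -5 + j*u)
(X(N(-5, 1/(-1 + 6)), -6) + q)² = ((-5 - 1*(-6)) - 1)² = ((-5 + 6) - 1)² = (1 - 1)² = 0² = 0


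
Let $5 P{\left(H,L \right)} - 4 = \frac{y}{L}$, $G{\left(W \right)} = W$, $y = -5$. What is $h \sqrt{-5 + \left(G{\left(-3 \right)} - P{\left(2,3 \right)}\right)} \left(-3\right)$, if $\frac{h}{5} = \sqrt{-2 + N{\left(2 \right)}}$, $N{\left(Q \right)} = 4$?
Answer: $- i \sqrt{3810} \approx - 61.725 i$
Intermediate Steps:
$h = 5 \sqrt{2}$ ($h = 5 \sqrt{-2 + 4} = 5 \sqrt{2} \approx 7.0711$)
$P{\left(H,L \right)} = \frac{4}{5} - \frac{1}{L}$ ($P{\left(H,L \right)} = \frac{4}{5} + \frac{\left(-5\right) \frac{1}{L}}{5} = \frac{4}{5} - \frac{1}{L}$)
$h \sqrt{-5 + \left(G{\left(-3 \right)} - P{\left(2,3 \right)}\right)} \left(-3\right) = 5 \sqrt{2} \sqrt{-5 - \left(\frac{19}{5} - \frac{1}{3}\right)} \left(-3\right) = 5 \sqrt{2} \sqrt{-5 - \frac{52}{15}} \left(-3\right) = 5 \sqrt{2} \sqrt{- \frac{127}{15}} \left(-3\right) = 5 \sqrt{2} \frac{i \sqrt{1905}}{15} \left(-3\right) = \frac{i \sqrt{3810}}{3} \left(-3\right) = - i \sqrt{3810}$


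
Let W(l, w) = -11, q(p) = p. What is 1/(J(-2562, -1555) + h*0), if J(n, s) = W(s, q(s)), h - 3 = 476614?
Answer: -1/11 ≈ -0.090909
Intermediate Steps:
h = 476617 (h = 3 + 476614 = 476617)
J(n, s) = -11
1/(J(-2562, -1555) + h*0) = 1/(-11 + 476617*0) = 1/(-11 + 0) = 1/(-11) = -1/11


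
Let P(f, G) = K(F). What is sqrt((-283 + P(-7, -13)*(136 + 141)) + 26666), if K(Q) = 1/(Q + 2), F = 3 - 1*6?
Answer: sqrt(26106) ≈ 161.57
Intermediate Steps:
F = -3 (F = 3 - 6 = -3)
K(Q) = 1/(2 + Q)
P(f, G) = -1 (P(f, G) = 1/(2 - 3) = 1/(-1) = -1)
sqrt((-283 + P(-7, -13)*(136 + 141)) + 26666) = sqrt((-283 - (136 + 141)) + 26666) = sqrt((-283 - 1*277) + 26666) = sqrt((-283 - 277) + 26666) = sqrt(-560 + 26666) = sqrt(26106)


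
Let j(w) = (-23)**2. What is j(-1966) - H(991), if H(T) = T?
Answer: -462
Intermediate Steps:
j(w) = 529
j(-1966) - H(991) = 529 - 1*991 = 529 - 991 = -462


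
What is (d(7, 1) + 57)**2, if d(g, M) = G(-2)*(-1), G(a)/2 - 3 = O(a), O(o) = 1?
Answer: 2401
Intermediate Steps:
G(a) = 8 (G(a) = 6 + 2*1 = 6 + 2 = 8)
d(g, M) = -8 (d(g, M) = 8*(-1) = -8)
(d(7, 1) + 57)**2 = (-8 + 57)**2 = 49**2 = 2401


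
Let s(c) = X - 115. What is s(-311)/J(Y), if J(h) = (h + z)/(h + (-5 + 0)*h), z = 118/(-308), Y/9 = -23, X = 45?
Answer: 8925840/31937 ≈ 279.48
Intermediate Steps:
Y = -207 (Y = 9*(-23) = -207)
z = -59/154 (z = 118*(-1/308) = -59/154 ≈ -0.38312)
s(c) = -70 (s(c) = 45 - 115 = -70)
J(h) = -(-59/154 + h)/(4*h) (J(h) = (h - 59/154)/(h + (-5 + 0)*h) = (-59/154 + h)/(h - 5*h) = (-59/154 + h)/((-4*h)) = (-59/154 + h)*(-1/(4*h)) = -(-59/154 + h)/(4*h))
s(-311)/J(Y) = -70*(-127512/(59 - 154*(-207))) = -70*(-127512/(59 + 31878)) = -70/((1/616)*(-1/207)*31937) = -70/(-31937/127512) = -70*(-127512/31937) = 8925840/31937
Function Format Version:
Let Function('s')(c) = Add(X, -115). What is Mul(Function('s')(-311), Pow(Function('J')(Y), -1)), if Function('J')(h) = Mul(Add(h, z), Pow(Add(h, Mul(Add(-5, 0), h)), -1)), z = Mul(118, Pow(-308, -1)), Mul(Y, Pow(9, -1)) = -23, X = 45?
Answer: Rational(8925840, 31937) ≈ 279.48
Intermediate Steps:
Y = -207 (Y = Mul(9, -23) = -207)
z = Rational(-59, 154) (z = Mul(118, Rational(-1, 308)) = Rational(-59, 154) ≈ -0.38312)
Function('s')(c) = -70 (Function('s')(c) = Add(45, -115) = -70)
Function('J')(h) = Mul(Rational(-1, 4), Pow(h, -1), Add(Rational(-59, 154), h)) (Function('J')(h) = Mul(Add(h, Rational(-59, 154)), Pow(Add(h, Mul(Add(-5, 0), h)), -1)) = Mul(Add(Rational(-59, 154), h), Pow(Add(h, Mul(-5, h)), -1)) = Mul(Add(Rational(-59, 154), h), Pow(Mul(-4, h), -1)) = Mul(Add(Rational(-59, 154), h), Mul(Rational(-1, 4), Pow(h, -1))) = Mul(Rational(-1, 4), Pow(h, -1), Add(Rational(-59, 154), h)))
Mul(Function('s')(-311), Pow(Function('J')(Y), -1)) = Mul(-70, Pow(Mul(Rational(1, 616), Pow(-207, -1), Add(59, Mul(-154, -207))), -1)) = Mul(-70, Pow(Mul(Rational(1, 616), Rational(-1, 207), Add(59, 31878)), -1)) = Mul(-70, Pow(Mul(Rational(1, 616), Rational(-1, 207), 31937), -1)) = Mul(-70, Pow(Rational(-31937, 127512), -1)) = Mul(-70, Rational(-127512, 31937)) = Rational(8925840, 31937)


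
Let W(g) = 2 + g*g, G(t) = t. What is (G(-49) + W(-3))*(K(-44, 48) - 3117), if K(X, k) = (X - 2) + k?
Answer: 118370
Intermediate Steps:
K(X, k) = -2 + X + k (K(X, k) = (-2 + X) + k = -2 + X + k)
W(g) = 2 + g**2
(G(-49) + W(-3))*(K(-44, 48) - 3117) = (-49 + (2 + (-3)**2))*((-2 - 44 + 48) - 3117) = (-49 + (2 + 9))*(2 - 3117) = (-49 + 11)*(-3115) = -38*(-3115) = 118370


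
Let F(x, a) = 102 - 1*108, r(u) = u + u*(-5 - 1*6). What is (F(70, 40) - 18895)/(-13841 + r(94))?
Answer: 18901/14781 ≈ 1.2787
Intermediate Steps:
r(u) = -10*u (r(u) = u + u*(-5 - 6) = u + u*(-11) = u - 11*u = -10*u)
F(x, a) = -6 (F(x, a) = 102 - 108 = -6)
(F(70, 40) - 18895)/(-13841 + r(94)) = (-6 - 18895)/(-13841 - 10*94) = -18901/(-13841 - 940) = -18901/(-14781) = -18901*(-1/14781) = 18901/14781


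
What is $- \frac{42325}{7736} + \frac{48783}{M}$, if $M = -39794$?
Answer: $- \frac{10206269}{1523992} \approx -6.6971$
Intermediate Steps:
$- \frac{42325}{7736} + \frac{48783}{M} = - \frac{42325}{7736} + \frac{48783}{-39794} = \left(-42325\right) \frac{1}{7736} + 48783 \left(- \frac{1}{39794}\right) = - \frac{42325}{7736} - \frac{483}{394} = - \frac{10206269}{1523992}$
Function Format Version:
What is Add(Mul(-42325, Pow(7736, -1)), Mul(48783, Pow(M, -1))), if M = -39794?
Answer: Rational(-10206269, 1523992) ≈ -6.6971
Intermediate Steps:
Add(Mul(-42325, Pow(7736, -1)), Mul(48783, Pow(M, -1))) = Add(Mul(-42325, Pow(7736, -1)), Mul(48783, Pow(-39794, -1))) = Add(Mul(-42325, Rational(1, 7736)), Mul(48783, Rational(-1, 39794))) = Add(Rational(-42325, 7736), Rational(-483, 394)) = Rational(-10206269, 1523992)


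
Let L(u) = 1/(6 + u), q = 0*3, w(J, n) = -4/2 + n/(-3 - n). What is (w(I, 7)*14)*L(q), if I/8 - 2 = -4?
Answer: -63/10 ≈ -6.3000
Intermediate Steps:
I = -16 (I = 16 + 8*(-4) = 16 - 32 = -16)
w(J, n) = -2 + n/(-3 - n) (w(J, n) = -4*½ + n/(-3 - n) = -2 + n/(-3 - n))
q = 0
(w(I, 7)*14)*L(q) = ((3*(-2 - 1*7)/(3 + 7))*14)/(6 + 0) = ((3*(-2 - 7)/10)*14)/6 = ((3*(⅒)*(-9))*14)*(⅙) = -27/10*14*(⅙) = -189/5*⅙ = -63/10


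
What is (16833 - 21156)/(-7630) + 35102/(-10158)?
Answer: -111957613/38752770 ≈ -2.8890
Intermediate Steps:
(16833 - 21156)/(-7630) + 35102/(-10158) = -4323*(-1/7630) + 35102*(-1/10158) = 4323/7630 - 17551/5079 = -111957613/38752770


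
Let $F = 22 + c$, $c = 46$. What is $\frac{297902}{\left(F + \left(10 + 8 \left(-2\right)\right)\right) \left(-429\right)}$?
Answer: $- \frac{13541}{1209} \approx -11.2$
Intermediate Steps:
$F = 68$ ($F = 22 + 46 = 68$)
$\frac{297902}{\left(F + \left(10 + 8 \left(-2\right)\right)\right) \left(-429\right)} = \frac{297902}{\left(68 + \left(10 + 8 \left(-2\right)\right)\right) \left(-429\right)} = \frac{297902}{\left(68 + \left(10 - 16\right)\right) \left(-429\right)} = \frac{297902}{\left(68 - 6\right) \left(-429\right)} = \frac{297902}{62 \left(-429\right)} = \frac{297902}{-26598} = 297902 \left(- \frac{1}{26598}\right) = - \frac{13541}{1209}$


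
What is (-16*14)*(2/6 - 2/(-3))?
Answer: -224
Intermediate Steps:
(-16*14)*(2/6 - 2/(-3)) = -224*(2*(1/6) - 2*(-1/3)) = -224*(1/3 + 2/3) = -224*1 = -224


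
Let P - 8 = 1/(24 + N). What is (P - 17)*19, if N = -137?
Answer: -19342/113 ≈ -171.17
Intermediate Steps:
P = 903/113 (P = 8 + 1/(24 - 137) = 8 + 1/(-113) = 8 - 1/113 = 903/113 ≈ 7.9911)
(P - 17)*19 = (903/113 - 17)*19 = -1018/113*19 = -19342/113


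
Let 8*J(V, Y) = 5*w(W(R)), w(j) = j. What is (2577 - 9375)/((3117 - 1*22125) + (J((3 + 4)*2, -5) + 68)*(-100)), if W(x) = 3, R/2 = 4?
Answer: 13596/51991 ≈ 0.26151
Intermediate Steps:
R = 8 (R = 2*4 = 8)
J(V, Y) = 15/8 (J(V, Y) = (5*3)/8 = (1/8)*15 = 15/8)
(2577 - 9375)/((3117 - 1*22125) + (J((3 + 4)*2, -5) + 68)*(-100)) = (2577 - 9375)/((3117 - 1*22125) + (15/8 + 68)*(-100)) = -6798/((3117 - 22125) + (559/8)*(-100)) = -6798/(-19008 - 13975/2) = -6798/(-51991/2) = -6798*(-2/51991) = 13596/51991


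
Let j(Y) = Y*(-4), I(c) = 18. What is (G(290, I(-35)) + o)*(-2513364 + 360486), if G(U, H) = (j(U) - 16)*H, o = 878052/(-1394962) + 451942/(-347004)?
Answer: 131318664208446104221/2881294011 ≈ 4.5576e+10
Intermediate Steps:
j(Y) = -4*Y
o = -233782368103/121014348462 (o = 878052*(-1/1394962) + 451942*(-1/347004) = -439026/697481 - 225971/173502 = -233782368103/121014348462 ≈ -1.9319)
G(U, H) = H*(-16 - 4*U) (G(U, H) = (-4*U - 16)*H = (-16 - 4*U)*H = H*(-16 - 4*U))
(G(290, I(-35)) + o)*(-2513364 + 360486) = (-4*18*(4 + 290) - 233782368103/121014348462)*(-2513364 + 360486) = (-4*18*294 - 233782368103/121014348462)*(-2152878) = (-21168 - 233782368103/121014348462)*(-2152878) = -2561865510611719/121014348462*(-2152878) = 131318664208446104221/2881294011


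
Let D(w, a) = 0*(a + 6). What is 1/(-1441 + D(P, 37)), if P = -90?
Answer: -1/1441 ≈ -0.00069396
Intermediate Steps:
D(w, a) = 0 (D(w, a) = 0*(6 + a) = 0)
1/(-1441 + D(P, 37)) = 1/(-1441 + 0) = 1/(-1441) = -1/1441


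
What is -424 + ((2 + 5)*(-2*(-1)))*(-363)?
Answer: -5506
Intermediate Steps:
-424 + ((2 + 5)*(-2*(-1)))*(-363) = -424 + (7*2)*(-363) = -424 + 14*(-363) = -424 - 5082 = -5506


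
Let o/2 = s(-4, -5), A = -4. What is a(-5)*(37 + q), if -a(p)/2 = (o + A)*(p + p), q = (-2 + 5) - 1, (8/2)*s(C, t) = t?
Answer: -5070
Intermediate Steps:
s(C, t) = t/4
o = -5/2 (o = 2*((¼)*(-5)) = 2*(-5/4) = -5/2 ≈ -2.5000)
q = 2 (q = 3 - 1 = 2)
a(p) = 26*p (a(p) = -2*(-5/2 - 4)*(p + p) = -(-13)*2*p = -(-26)*p = 26*p)
a(-5)*(37 + q) = (26*(-5))*(37 + 2) = -130*39 = -5070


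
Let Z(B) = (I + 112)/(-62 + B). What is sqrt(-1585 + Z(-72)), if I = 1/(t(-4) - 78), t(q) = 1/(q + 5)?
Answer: I*sqrt(168829853654)/10318 ≈ 39.823*I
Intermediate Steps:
t(q) = 1/(5 + q)
I = -1/77 (I = 1/(1/(5 - 4) - 78) = 1/(1/1 - 78) = 1/(1 - 78) = 1/(-77) = -1/77 ≈ -0.012987)
Z(B) = 8623/(77*(-62 + B)) (Z(B) = (-1/77 + 112)/(-62 + B) = 8623/(77*(-62 + B)))
sqrt(-1585 + Z(-72)) = sqrt(-1585 + 8623/(77*(-62 - 72))) = sqrt(-1585 + (8623/77)/(-134)) = sqrt(-1585 + (8623/77)*(-1/134)) = sqrt(-1585 - 8623/10318) = sqrt(-16362653/10318) = I*sqrt(168829853654)/10318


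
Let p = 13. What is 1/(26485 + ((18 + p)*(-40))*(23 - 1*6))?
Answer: 1/5405 ≈ 0.00018501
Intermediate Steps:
1/(26485 + ((18 + p)*(-40))*(23 - 1*6)) = 1/(26485 + ((18 + 13)*(-40))*(23 - 1*6)) = 1/(26485 + (31*(-40))*(23 - 6)) = 1/(26485 - 1240*17) = 1/(26485 - 21080) = 1/5405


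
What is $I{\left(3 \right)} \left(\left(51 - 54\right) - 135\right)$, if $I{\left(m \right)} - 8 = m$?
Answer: $-1518$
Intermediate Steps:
$I{\left(m \right)} = 8 + m$
$I{\left(3 \right)} \left(\left(51 - 54\right) - 135\right) = \left(8 + 3\right) \left(\left(51 - 54\right) - 135\right) = 11 \left(-3 - 135\right) = 11 \left(-138\right) = -1518$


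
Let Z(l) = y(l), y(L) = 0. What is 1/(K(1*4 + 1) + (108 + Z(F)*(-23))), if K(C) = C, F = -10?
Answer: 1/113 ≈ 0.0088496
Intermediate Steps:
Z(l) = 0
1/(K(1*4 + 1) + (108 + Z(F)*(-23))) = 1/((1*4 + 1) + (108 + 0*(-23))) = 1/((4 + 1) + (108 + 0)) = 1/(5 + 108) = 1/113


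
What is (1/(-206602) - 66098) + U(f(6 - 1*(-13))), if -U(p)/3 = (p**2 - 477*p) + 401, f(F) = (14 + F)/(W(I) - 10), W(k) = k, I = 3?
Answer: -750291071403/10123498 ≈ -74114.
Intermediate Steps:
f(F) = -2 - F/7 (f(F) = (14 + F)/(3 - 10) = (14 + F)/(-7) = (14 + F)*(-1/7) = -2 - F/7)
U(p) = -1203 - 3*p**2 + 1431*p (U(p) = -3*((p**2 - 477*p) + 401) = -3*(401 + p**2 - 477*p) = -1203 - 3*p**2 + 1431*p)
(1/(-206602) - 66098) + U(f(6 - 1*(-13))) = (1/(-206602) - 66098) + (-1203 - 3*(-2 - (6 - 1*(-13))/7)**2 + 1431*(-2 - (6 - 1*(-13))/7)) = (-1/206602 - 66098) + (-1203 - 3*(-2 - (6 + 13)/7)**2 + 1431*(-2 - (6 + 13)/7)) = -13655978997/206602 + (-1203 - 3*(-2 - 1/7*19)**2 + 1431*(-2 - 1/7*19)) = -13655978997/206602 + (-1203 - 3*(-2 - 19/7)**2 + 1431*(-2 - 19/7)) = -13655978997/206602 + (-1203 - 3*(-33/7)**2 + 1431*(-33/7)) = -13655978997/206602 + (-1203 - 3*1089/49 - 47223/7) = -13655978997/206602 + (-1203 - 3267/49 - 47223/7) = -13655978997/206602 - 392775/49 = -750291071403/10123498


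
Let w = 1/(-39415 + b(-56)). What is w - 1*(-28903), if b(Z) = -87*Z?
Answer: 998396328/34543 ≈ 28903.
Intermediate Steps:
w = -1/34543 (w = 1/(-39415 - 87*(-56)) = 1/(-39415 + 4872) = 1/(-34543) = -1/34543 ≈ -2.8949e-5)
w - 1*(-28903) = -1/34543 - 1*(-28903) = -1/34543 + 28903 = 998396328/34543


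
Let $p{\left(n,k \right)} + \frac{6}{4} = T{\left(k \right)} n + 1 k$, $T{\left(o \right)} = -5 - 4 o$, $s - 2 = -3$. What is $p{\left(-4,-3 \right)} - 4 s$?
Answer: $- \frac{57}{2} \approx -28.5$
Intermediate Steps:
$s = -1$ ($s = 2 - 3 = -1$)
$p{\left(n,k \right)} = - \frac{3}{2} + k + n \left(-5 - 4 k\right)$ ($p{\left(n,k \right)} = - \frac{3}{2} + \left(\left(-5 - 4 k\right) n + 1 k\right) = - \frac{3}{2} + \left(n \left(-5 - 4 k\right) + k\right) = - \frac{3}{2} + \left(k + n \left(-5 - 4 k\right)\right) = - \frac{3}{2} + k + n \left(-5 - 4 k\right)$)
$p{\left(-4,-3 \right)} - 4 s = \left(- \frac{3}{2} - 3 - - 4 \left(5 + 4 \left(-3\right)\right)\right) - -4 = \left(- \frac{3}{2} - 3 - - 4 \left(5 - 12\right)\right) + 4 = \left(- \frac{3}{2} - 3 - \left(-4\right) \left(-7\right)\right) + 4 = \left(- \frac{3}{2} - 3 - 28\right) + 4 = - \frac{65}{2} + 4 = - \frac{57}{2}$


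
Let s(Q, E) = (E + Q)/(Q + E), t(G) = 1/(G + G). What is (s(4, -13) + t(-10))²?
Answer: 361/400 ≈ 0.90250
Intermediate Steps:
t(G) = 1/(2*G)
s(Q, E) = 1 (s(Q, E) = (E + Q)/(E + Q) = 1)
(s(4, -13) + t(-10))² = (1 + (½)/(-10))² = (1 + (½)*(-⅒))² = (1 - 1/20)² = (19/20)² = 361/400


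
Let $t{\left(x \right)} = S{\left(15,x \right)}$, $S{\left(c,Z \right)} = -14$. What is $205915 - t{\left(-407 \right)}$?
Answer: $205929$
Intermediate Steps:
$t{\left(x \right)} = -14$
$205915 - t{\left(-407 \right)} = 205915 - -14 = 205915 + 14 = 205929$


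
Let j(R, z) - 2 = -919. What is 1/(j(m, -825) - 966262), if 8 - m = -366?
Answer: -1/967179 ≈ -1.0339e-6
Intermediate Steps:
m = 374 (m = 8 - 1*(-366) = 8 + 366 = 374)
j(R, z) = -917 (j(R, z) = 2 - 919 = -917)
1/(j(m, -825) - 966262) = 1/(-917 - 966262) = 1/(-967179) = -1/967179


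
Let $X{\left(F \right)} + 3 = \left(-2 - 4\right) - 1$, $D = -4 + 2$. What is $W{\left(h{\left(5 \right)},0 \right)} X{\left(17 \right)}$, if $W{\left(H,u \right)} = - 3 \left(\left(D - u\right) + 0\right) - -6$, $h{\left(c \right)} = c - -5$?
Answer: $-120$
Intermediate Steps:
$h{\left(c \right)} = 5 + c$ ($h{\left(c \right)} = c + 5 = 5 + c$)
$D = -2$
$X{\left(F \right)} = -10$ ($X{\left(F \right)} = -3 - 7 = -10$)
$W{\left(H,u \right)} = 12 + 3 u$ ($W{\left(H,u \right)} = - 3 \left(\left(-2 - u\right) + 0\right) - -6 = - 3 \left(-2 - u\right) + 6 = \left(6 + 3 u\right) + 6 = 12 + 3 u$)
$W{\left(h{\left(5 \right)},0 \right)} X{\left(17 \right)} = \left(12 + 3 \cdot 0\right) \left(-10\right) = \left(12 + 0\right) \left(-10\right) = 12 \left(-10\right) = -120$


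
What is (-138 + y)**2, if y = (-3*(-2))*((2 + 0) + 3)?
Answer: 11664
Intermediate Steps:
y = 30 (y = 6*(2 + 3) = 6*5 = 30)
(-138 + y)**2 = (-138 + 30)**2 = (-108)**2 = 11664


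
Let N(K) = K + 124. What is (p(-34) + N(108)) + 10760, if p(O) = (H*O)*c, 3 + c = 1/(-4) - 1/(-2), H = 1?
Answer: 22171/2 ≈ 11086.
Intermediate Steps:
c = -11/4 (c = -3 + (1/(-4) - 1/(-2)) = -3 + (1*(-¼) - 1*(-½)) = -3 + (-¼ + ½) = -3 + ¼ = -11/4 ≈ -2.7500)
N(K) = 124 + K
p(O) = -11*O/4 (p(O) = (1*O)*(-11/4) = O*(-11/4) = -11*O/4)
(p(-34) + N(108)) + 10760 = (-11/4*(-34) + (124 + 108)) + 10760 = (187/2 + 232) + 10760 = 651/2 + 10760 = 22171/2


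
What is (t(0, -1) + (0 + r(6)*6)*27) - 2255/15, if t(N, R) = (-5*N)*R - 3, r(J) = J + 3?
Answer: 3914/3 ≈ 1304.7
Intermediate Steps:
r(J) = 3 + J
t(N, R) = -3 - 5*N*R (t(N, R) = -5*N*R - 3 = -3 - 5*N*R)
(t(0, -1) + (0 + r(6)*6)*27) - 2255/15 = ((-3 - 5*0*(-1)) + (0 + (3 + 6)*6)*27) - 2255/15 = ((-3 + 0) + (0 + 9*6)*27) - 2255*1/15 = (-3 + (0 + 54)*27) - 451/3 = (-3 + 54*27) - 451/3 = (-3 + 1458) - 451/3 = 1455 - 451/3 = 3914/3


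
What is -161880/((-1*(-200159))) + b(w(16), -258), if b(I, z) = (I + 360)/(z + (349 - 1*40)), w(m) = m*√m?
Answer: 76611536/10208109 ≈ 7.5050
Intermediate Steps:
w(m) = m^(3/2)
b(I, z) = (360 + I)/(309 + z) (b(I, z) = (360 + I)/(z + (349 - 40)) = (360 + I)/(z + 309) = (360 + I)/(309 + z))
-161880/((-1*(-200159))) + b(w(16), -258) = -161880/((-1*(-200159))) + (360 + 16^(3/2))/(309 - 258) = -161880/200159 + (360 + 64)/51 = -161880*1/200159 + (1/51)*424 = -161880/200159 + 424/51 = 76611536/10208109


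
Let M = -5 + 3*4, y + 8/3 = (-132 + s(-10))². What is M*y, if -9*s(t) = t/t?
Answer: 9894535/81 ≈ 1.2215e+5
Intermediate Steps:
s(t) = -⅑ (s(t) = -t/(9*t) = -⅑*1 = -⅑)
y = 1413505/81 (y = -8/3 + (-132 - ⅑)² = -8/3 + (-1189/9)² = -8/3 + 1413721/81 = 1413505/81 ≈ 17451.)
M = 7 (M = -5 + 12 = 7)
M*y = 7*(1413505/81) = 9894535/81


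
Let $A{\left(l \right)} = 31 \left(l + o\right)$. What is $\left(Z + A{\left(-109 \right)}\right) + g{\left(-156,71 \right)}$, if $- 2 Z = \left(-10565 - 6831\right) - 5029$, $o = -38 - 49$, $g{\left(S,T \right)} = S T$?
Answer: $- \frac{11879}{2} \approx -5939.5$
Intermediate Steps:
$o = -87$ ($o = -38 - 49 = -87$)
$A{\left(l \right)} = -2697 + 31 l$ ($A{\left(l \right)} = 31 \left(l - 87\right) = 31 \left(-87 + l\right) = -2697 + 31 l$)
$Z = \frac{22425}{2}$ ($Z = - \frac{\left(-10565 - 6831\right) - 5029}{2} = - \frac{-17396 - 5029}{2} = \left(- \frac{1}{2}\right) \left(-22425\right) = \frac{22425}{2} \approx 11213.0$)
$\left(Z + A{\left(-109 \right)}\right) + g{\left(-156,71 \right)} = \left(\frac{22425}{2} + \left(-2697 + 31 \left(-109\right)\right)\right) - 11076 = \left(\frac{22425}{2} - 6076\right) - 11076 = \frac{10273}{2} - 11076 = - \frac{11879}{2}$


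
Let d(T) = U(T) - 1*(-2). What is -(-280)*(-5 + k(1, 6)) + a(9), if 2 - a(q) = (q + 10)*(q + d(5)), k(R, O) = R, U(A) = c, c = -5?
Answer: -1232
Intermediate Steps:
U(A) = -5
d(T) = -3 (d(T) = -5 - 1*(-2) = -5 + 2 = -3)
a(q) = 2 - (-3 + q)*(10 + q) (a(q) = 2 - (q + 10)*(q - 3) = 2 - (10 + q)*(-3 + q) = 2 - (-3 + q)*(10 + q))
-(-280)*(-5 + k(1, 6)) + a(9) = -(-280)*(-5 + 1) + (32 - 1*9² - 7*9) = -(-280)*(-4) + (32 - 1*81 - 63) = -70*16 + (32 - 81 - 63) = -1120 - 112 = -1232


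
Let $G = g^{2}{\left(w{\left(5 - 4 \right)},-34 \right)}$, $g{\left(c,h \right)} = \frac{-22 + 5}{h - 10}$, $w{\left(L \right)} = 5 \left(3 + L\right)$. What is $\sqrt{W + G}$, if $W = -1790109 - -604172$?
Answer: $\frac{7 i \sqrt{46856607}}{44} \approx 1089.0 i$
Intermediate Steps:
$w{\left(L \right)} = 15 + 5 L$
$g{\left(c,h \right)} = - \frac{17}{-10 + h}$
$W = -1185937$ ($W = -1790109 + 604172 = -1185937$)
$G = \frac{289}{1936}$ ($G = \left(- \frac{17}{-10 - 34}\right)^{2} = \left(- \frac{17}{-44}\right)^{2} = \left(\left(-17\right) \left(- \frac{1}{44}\right)\right)^{2} = \left(\frac{17}{44}\right)^{2} = \frac{289}{1936} \approx 0.14928$)
$\sqrt{W + G} = \sqrt{-1185937 + \frac{289}{1936}} = \sqrt{- \frac{2295973743}{1936}} = \frac{7 i \sqrt{46856607}}{44}$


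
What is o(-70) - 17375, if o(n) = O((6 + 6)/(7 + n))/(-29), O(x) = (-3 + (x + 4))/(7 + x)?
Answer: -72054142/4147 ≈ -17375.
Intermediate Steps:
O(x) = (1 + x)/(7 + x) (O(x) = (-3 + (4 + x))/(7 + x) = (1 + x)/(7 + x))
o(n) = -(1 + 12/(7 + n))/(29*(7 + 12/(7 + n))) (o(n) = ((1 + (6 + 6)/(7 + n))/(7 + (6 + 6)/(7 + n)))/(-29) = ((1 + 12/(7 + n))/(7 + 12/(7 + n)))*(-1/29) = -(1 + 12/(7 + n))/(29*(7 + 12/(7 + n))))
o(-70) - 17375 = (-19 - 1*(-70))/(29*(61 + 7*(-70))) - 17375 = (-19 + 70)/(29*(61 - 490)) - 17375 = (1/29)*51/(-429) - 17375 = (1/29)*(-1/429)*51 - 17375 = -17/4147 - 17375 = -72054142/4147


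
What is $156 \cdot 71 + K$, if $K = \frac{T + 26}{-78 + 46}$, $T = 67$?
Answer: $\frac{354339}{32} \approx 11073.0$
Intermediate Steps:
$K = - \frac{93}{32}$ ($K = \frac{67 + 26}{-78 + 46} = \frac{93}{-32} = 93 \left(- \frac{1}{32}\right) = - \frac{93}{32} \approx -2.9063$)
$156 \cdot 71 + K = 156 \cdot 71 - \frac{93}{32} = 11076 - \frac{93}{32} = \frac{354339}{32}$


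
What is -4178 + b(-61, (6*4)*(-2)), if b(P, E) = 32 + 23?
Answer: -4123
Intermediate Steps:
b(P, E) = 55
-4178 + b(-61, (6*4)*(-2)) = -4178 + 55 = -4123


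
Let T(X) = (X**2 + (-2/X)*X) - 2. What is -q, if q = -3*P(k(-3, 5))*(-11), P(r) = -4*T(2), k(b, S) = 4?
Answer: 0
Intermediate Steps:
T(X) = -4 + X**2 (T(X) = (X**2 - 2) - 2 = (-2 + X**2) - 2 = -4 + X**2)
P(r) = 0 (P(r) = -4*(-4 + 2**2) = -4*(-4 + 4) = -4*0 = 0)
q = 0 (q = -3*0*(-11) = 0*(-11) = 0)
-q = -1*0 = 0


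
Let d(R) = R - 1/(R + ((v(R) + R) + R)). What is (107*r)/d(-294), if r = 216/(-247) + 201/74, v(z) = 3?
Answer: -3166106139/4723492150 ≈ -0.67029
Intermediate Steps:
r = 33663/18278 (r = 216*(-1/247) + 201*(1/74) = -216/247 + 201/74 = 33663/18278 ≈ 1.8417)
d(R) = R - 1/(3 + 3*R) (d(R) = R - 1/(R + ((3 + R) + R)) = R - 1/(R + (3 + 2*R)) = R - 1/(3 + 3*R))
(107*r)/d(-294) = (107*(33663/18278))/(((-⅓ - 294 + (-294)²)/(1 - 294))) = 3601941/(18278*(((-⅓ - 294 + 86436)/(-293)))) = 3601941/(18278*((-1/293*258425/3))) = 3601941/(18278*(-258425/879)) = (3601941/18278)*(-879/258425) = -3166106139/4723492150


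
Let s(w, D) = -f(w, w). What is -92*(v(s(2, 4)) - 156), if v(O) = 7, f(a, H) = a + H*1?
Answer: 13708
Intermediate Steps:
f(a, H) = H + a (f(a, H) = a + H = H + a)
s(w, D) = -2*w (s(w, D) = -(w + w) = -2*w)
-92*(v(s(2, 4)) - 156) = -92*(7 - 156) = -92*(-149) = 13708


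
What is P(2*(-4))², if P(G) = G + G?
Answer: 256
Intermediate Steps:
P(G) = 2*G
P(2*(-4))² = (2*(2*(-4)))² = (2*(-8))² = (-16)² = 256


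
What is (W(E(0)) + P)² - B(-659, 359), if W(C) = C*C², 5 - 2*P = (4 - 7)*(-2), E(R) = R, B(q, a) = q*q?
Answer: -1737123/4 ≈ -4.3428e+5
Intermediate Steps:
B(q, a) = q²
P = -½ (P = 5/2 - (4 - 7)*(-2)/2 = 5/2 - (-3)*(-2)/2 = 5/2 - ½*6 = 5/2 - 3 = -½ ≈ -0.50000)
W(C) = C³
(W(E(0)) + P)² - B(-659, 359) = (0³ - ½)² - 1*(-659)² = (0 - ½)² - 1*434281 = (-½)² - 434281 = ¼ - 434281 = -1737123/4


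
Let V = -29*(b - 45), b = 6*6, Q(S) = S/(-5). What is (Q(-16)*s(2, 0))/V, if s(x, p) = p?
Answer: 0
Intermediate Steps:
Q(S) = -S/5 (Q(S) = S*(-⅕) = -S/5)
b = 36
V = 261 (V = -29*(36 - 45) = -29*(-9) = 261)
(Q(-16)*s(2, 0))/V = (-⅕*(-16)*0)/261 = ((16/5)*0)*(1/261) = 0*(1/261) = 0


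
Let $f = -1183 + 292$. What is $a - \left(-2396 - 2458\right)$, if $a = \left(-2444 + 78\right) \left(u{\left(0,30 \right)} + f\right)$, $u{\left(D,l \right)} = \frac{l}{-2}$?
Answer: $2148450$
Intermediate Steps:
$u{\left(D,l \right)} = - \frac{l}{2}$ ($u{\left(D,l \right)} = l \left(- \frac{1}{2}\right) = - \frac{l}{2}$)
$f = -891$
$a = 2143596$ ($a = \left(-2444 + 78\right) \left(\left(- \frac{1}{2}\right) 30 - 891\right) = - 2366 \left(-15 - 891\right) = \left(-2366\right) \left(-906\right) = 2143596$)
$a - \left(-2396 - 2458\right) = 2143596 - \left(-2396 - 2458\right) = 2143596 - -4854 = 2143596 + 4854 = 2148450$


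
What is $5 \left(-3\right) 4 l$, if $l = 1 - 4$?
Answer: $180$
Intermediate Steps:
$l = -3$
$5 \left(-3\right) 4 l = 5 \left(-3\right) 4 \left(-3\right) = \left(-15\right) 4 \left(-3\right) = \left(-60\right) \left(-3\right) = 180$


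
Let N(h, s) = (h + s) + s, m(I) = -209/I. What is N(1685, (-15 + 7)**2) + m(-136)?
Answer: 246777/136 ≈ 1814.5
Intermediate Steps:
N(h, s) = h + 2*s
N(1685, (-15 + 7)**2) + m(-136) = (1685 + 2*(-15 + 7)**2) - 209/(-136) = (1685 + 2*(-8)**2) - 209*(-1/136) = (1685 + 2*64) + 209/136 = (1685 + 128) + 209/136 = 1813 + 209/136 = 246777/136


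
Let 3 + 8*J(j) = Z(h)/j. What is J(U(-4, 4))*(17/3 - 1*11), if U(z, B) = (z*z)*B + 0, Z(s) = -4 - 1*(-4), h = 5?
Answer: 2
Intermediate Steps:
Z(s) = 0 (Z(s) = -4 + 4 = 0)
U(z, B) = B*z**2 (U(z, B) = z**2*B + 0 = B*z**2 + 0 = B*z**2)
J(j) = -3/8 (J(j) = -3/8 + (0/j)/8 = -3/8 + (1/8)*0 = -3/8 + 0 = -3/8)
J(U(-4, 4))*(17/3 - 1*11) = -3*(17/3 - 1*11)/8 = -3*(17*(1/3) - 11)/8 = -3*(17/3 - 11)/8 = -3/8*(-16/3) = 2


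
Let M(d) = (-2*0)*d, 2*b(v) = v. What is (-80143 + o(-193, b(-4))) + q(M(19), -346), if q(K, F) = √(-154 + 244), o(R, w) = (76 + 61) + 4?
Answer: -80002 + 3*√10 ≈ -79993.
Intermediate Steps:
b(v) = v/2
o(R, w) = 141 (o(R, w) = 137 + 4 = 141)
M(d) = 0 (M(d) = 0*d = 0)
q(K, F) = 3*√10 (q(K, F) = √90 = 3*√10)
(-80143 + o(-193, b(-4))) + q(M(19), -346) = (-80143 + 141) + 3*√10 = -80002 + 3*√10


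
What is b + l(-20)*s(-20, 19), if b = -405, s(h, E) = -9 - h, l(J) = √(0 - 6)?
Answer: -405 + 11*I*√6 ≈ -405.0 + 26.944*I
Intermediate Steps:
l(J) = I*√6 (l(J) = √(-6) = I*√6)
b + l(-20)*s(-20, 19) = -405 + (I*√6)*(-9 - 1*(-20)) = -405 + (I*√6)*(-9 + 20) = -405 + (I*√6)*11 = -405 + 11*I*√6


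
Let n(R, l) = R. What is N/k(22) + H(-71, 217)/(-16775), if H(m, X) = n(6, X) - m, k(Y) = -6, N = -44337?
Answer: 22537961/3050 ≈ 7389.5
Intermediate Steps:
H(m, X) = 6 - m
N/k(22) + H(-71, 217)/(-16775) = -44337/(-6) + (6 - 1*(-71))/(-16775) = -44337*(-1/6) + (6 + 71)*(-1/16775) = 14779/2 + 77*(-1/16775) = 14779/2 - 7/1525 = 22537961/3050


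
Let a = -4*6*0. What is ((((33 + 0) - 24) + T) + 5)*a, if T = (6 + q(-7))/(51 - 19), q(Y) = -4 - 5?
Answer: 0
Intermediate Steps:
q(Y) = -9
T = -3/32 (T = (6 - 9)/(51 - 19) = -3/32 ≈ -0.093750)
a = 0 (a = -24*0 = 0)
((((33 + 0) - 24) + T) + 5)*a = ((((33 + 0) - 24) - 3/32) + 5)*0 = (((33 - 24) - 3/32) + 5)*0 = ((9 - 3/32) + 5)*0 = (285/32 + 5)*0 = (445/32)*0 = 0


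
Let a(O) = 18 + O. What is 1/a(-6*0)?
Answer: 1/18 ≈ 0.055556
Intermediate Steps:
1/a(-6*0) = 1/(18 - 6*0) = 1/(18 + 0) = 1/18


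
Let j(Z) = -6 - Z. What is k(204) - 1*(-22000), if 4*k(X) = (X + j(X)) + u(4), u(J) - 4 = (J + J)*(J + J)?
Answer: 44031/2 ≈ 22016.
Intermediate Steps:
u(J) = 4 + 4*J**2 (u(J) = 4 + (J + J)*(J + J) = 4 + (2*J)*(2*J) = 4 + 4*J**2)
k(X) = 31/2 (k(X) = ((X + (-6 - X)) + (4 + 4*4**2))/4 = (-6 + (4 + 4*16))/4 = (-6 + (4 + 64))/4 = (-6 + 68)/4 = (1/4)*62 = 31/2)
k(204) - 1*(-22000) = 31/2 - 1*(-22000) = 31/2 + 22000 = 44031/2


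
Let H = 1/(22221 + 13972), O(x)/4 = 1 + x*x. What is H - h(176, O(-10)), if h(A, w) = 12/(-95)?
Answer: 434411/3438335 ≈ 0.12634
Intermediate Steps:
O(x) = 4 + 4*x² (O(x) = 4*(1 + x*x) = 4*(1 + x²) = 4 + 4*x²)
H = 1/36193 ≈ 2.7630e-5
h(A, w) = -12/95 (h(A, w) = 12*(-1/95) = -12/95)
H - h(176, O(-10)) = 1/36193 - 1*(-12/95) = 1/36193 + 12/95 = 434411/3438335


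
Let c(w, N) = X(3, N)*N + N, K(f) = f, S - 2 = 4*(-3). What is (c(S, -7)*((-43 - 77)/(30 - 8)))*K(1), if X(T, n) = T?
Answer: 1680/11 ≈ 152.73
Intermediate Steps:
S = -10 (S = 2 + 4*(-3) = 2 - 12 = -10)
c(w, N) = 4*N (c(w, N) = 3*N + N = 4*N)
(c(S, -7)*((-43 - 77)/(30 - 8)))*K(1) = ((4*(-7))*((-43 - 77)/(30 - 8)))*1 = -(-3360)/22*1 = -28*(-60/11)*1 = (1680/11)*1 = 1680/11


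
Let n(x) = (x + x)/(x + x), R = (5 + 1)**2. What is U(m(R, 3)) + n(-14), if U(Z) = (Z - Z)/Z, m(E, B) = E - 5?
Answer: 1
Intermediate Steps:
R = 36 (R = 6**2 = 36)
m(E, B) = -5 + E
U(Z) = 0 (U(Z) = 0/Z = 0)
n(x) = 1 (n(x) = (2*x)/((2*x)) = (2*x)*(1/(2*x)) = 1)
U(m(R, 3)) + n(-14) = 0 + 1 = 1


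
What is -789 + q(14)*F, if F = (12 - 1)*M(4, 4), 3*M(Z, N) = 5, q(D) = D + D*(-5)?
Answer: -5447/3 ≈ -1815.7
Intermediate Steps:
q(D) = -4*D (q(D) = D - 5*D = -4*D)
M(Z, N) = 5/3 (M(Z, N) = (1/3)*5 = 5/3)
F = 55/3 (F = (12 - 1)*(5/3) = 11*(5/3) = 55/3 ≈ 18.333)
-789 + q(14)*F = -789 - 4*14*(55/3) = -789 - 56*55/3 = -789 - 3080/3 = -5447/3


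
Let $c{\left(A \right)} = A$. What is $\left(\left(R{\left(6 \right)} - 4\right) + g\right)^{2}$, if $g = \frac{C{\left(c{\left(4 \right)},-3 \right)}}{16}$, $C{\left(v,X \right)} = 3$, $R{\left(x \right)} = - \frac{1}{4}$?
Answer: $\frac{4225}{256} \approx 16.504$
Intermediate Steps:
$R{\left(x \right)} = - \frac{1}{4}$ ($R{\left(x \right)} = \left(-1\right) \frac{1}{4} = - \frac{1}{4}$)
$g = \frac{3}{16} \approx 0.1875$
$\left(\left(R{\left(6 \right)} - 4\right) + g\right)^{2} = \left(\left(- \frac{1}{4} - 4\right) + \frac{3}{16}\right)^{2} = \left(- \frac{17}{4} + \frac{3}{16}\right)^{2} = \left(- \frac{65}{16}\right)^{2} = \frac{4225}{256}$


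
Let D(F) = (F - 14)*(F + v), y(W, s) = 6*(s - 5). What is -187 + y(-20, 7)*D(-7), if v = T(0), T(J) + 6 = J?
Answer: 3089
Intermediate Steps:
T(J) = -6 + J
v = -6 (v = -6 + 0 = -6)
y(W, s) = -30 + 6*s (y(W, s) = 6*(-5 + s) = -30 + 6*s)
D(F) = (-14 + F)*(-6 + F) (D(F) = (F - 14)*(F - 6) = (-14 + F)*(-6 + F))
-187 + y(-20, 7)*D(-7) = -187 + (-30 + 6*7)*(84 + (-7)² - 20*(-7)) = -187 + (-30 + 42)*(84 + 49 + 140) = -187 + 12*273 = -187 + 3276 = 3089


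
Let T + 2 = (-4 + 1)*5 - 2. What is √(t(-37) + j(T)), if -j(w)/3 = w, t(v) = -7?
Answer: 5*√2 ≈ 7.0711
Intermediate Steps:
T = -19 (T = -2 + ((-4 + 1)*5 - 2) = -2 + (-3*5 - 2) = -2 + (-15 - 2) = -2 - 17 = -19)
j(w) = -3*w
√(t(-37) + j(T)) = √(-7 - 3*(-19)) = √(-7 + 57) = √50 = 5*√2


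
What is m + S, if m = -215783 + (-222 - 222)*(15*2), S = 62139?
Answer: -166964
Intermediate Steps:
m = -229103 (m = -215783 - 444*30 = -215783 - 13320 = -229103)
m + S = -229103 + 62139 = -166964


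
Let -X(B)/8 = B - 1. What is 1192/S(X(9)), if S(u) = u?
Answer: -149/8 ≈ -18.625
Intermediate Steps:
X(B) = 8 - 8*B (X(B) = -8*(B - 1) = -8*(-1 + B) = 8 - 8*B)
1192/S(X(9)) = 1192/(8 - 8*9) = 1192/(8 - 72) = 1192/(-64) = 1192*(-1/64) = -149/8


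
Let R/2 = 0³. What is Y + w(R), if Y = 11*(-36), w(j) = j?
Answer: -396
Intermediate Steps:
R = 0 (R = 2*0³ = 2*0 = 0)
Y = -396
Y + w(R) = -396 + 0 = -396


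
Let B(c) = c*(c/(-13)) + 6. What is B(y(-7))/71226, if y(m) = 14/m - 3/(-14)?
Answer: 14663/181483848 ≈ 8.0795e-5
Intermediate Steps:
y(m) = 3/14 + 14/m (y(m) = 14/m - 3*(-1/14) = 14/m + 3/14 = 3/14 + 14/m)
B(c) = 6 - c**2/13 (B(c) = c*(c*(-1/13)) + 6 = c*(-c/13) + 6 = -c**2/13 + 6 = 6 - c**2/13)
B(y(-7))/71226 = (6 - (3/14 + 14/(-7))**2/13)/71226 = (6 - (3/14 + 14*(-1/7))**2/13)*(1/71226) = (6 - (3/14 - 2)**2/13)*(1/71226) = (6 - (-25/14)**2/13)*(1/71226) = (6 - 1/13*625/196)*(1/71226) = (6 - 625/2548)*(1/71226) = (14663/2548)*(1/71226) = 14663/181483848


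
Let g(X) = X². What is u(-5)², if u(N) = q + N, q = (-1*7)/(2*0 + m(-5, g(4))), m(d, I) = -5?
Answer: 324/25 ≈ 12.960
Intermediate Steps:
q = 7/5 (q = (-1*7)/(2*0 - 5) = -7/(0 - 5) = -7/(-5) = -7*(-⅕) = 7/5 ≈ 1.4000)
u(N) = 7/5 + N
u(-5)² = (7/5 - 5)² = (-18/5)² = 324/25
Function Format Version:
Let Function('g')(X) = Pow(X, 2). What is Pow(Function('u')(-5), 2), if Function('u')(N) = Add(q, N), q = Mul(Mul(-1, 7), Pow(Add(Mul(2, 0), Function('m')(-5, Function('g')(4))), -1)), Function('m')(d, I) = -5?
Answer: Rational(324, 25) ≈ 12.960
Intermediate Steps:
q = Rational(7, 5) (q = Mul(Mul(-1, 7), Pow(Add(Mul(2, 0), -5), -1)) = Mul(-7, Pow(Add(0, -5), -1)) = Mul(-7, Pow(-5, -1)) = Mul(-7, Rational(-1, 5)) = Rational(7, 5) ≈ 1.4000)
Function('u')(N) = Add(Rational(7, 5), N)
Pow(Function('u')(-5), 2) = Pow(Add(Rational(7, 5), -5), 2) = Pow(Rational(-18, 5), 2) = Rational(324, 25)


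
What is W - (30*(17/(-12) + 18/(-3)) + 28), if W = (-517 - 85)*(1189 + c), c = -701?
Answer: -587163/2 ≈ -2.9358e+5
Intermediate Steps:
W = -293776 (W = (-517 - 85)*(1189 - 701) = -602*488 = -293776)
W - (30*(17/(-12) + 18/(-3)) + 28) = -293776 - (30*(17/(-12) + 18/(-3)) + 28) = -293776 - (30*(17*(-1/12) + 18*(-1/3)) + 28) = -293776 - (30*(-17/12 - 6) + 28) = -293776 - (30*(-89/12) + 28) = -293776 - (-445/2 + 28) = -293776 - 1*(-389/2) = -293776 + 389/2 = -587163/2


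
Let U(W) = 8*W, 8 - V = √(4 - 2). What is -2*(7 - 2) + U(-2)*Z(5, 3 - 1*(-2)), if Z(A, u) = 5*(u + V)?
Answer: -1050 + 80*√2 ≈ -936.86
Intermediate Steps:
V = 8 - √2 (V = 8 - √(4 - 2) = 8 - √2 ≈ 6.5858)
Z(A, u) = 40 - 5*√2 + 5*u (Z(A, u) = 5*(u + (8 - √2)) = 5*(8 + u - √2) = 40 - 5*√2 + 5*u)
-2*(7 - 2) + U(-2)*Z(5, 3 - 1*(-2)) = -2*(7 - 2) + (8*(-2))*(40 - 5*√2 + 5*(3 - 1*(-2))) = -2*5 - 16*(40 - 5*√2 + 5*(3 + 2)) = -10 - 16*(40 - 5*√2 + 5*5) = -10 - 16*(40 - 5*√2 + 25) = -10 - 16*(65 - 5*√2) = -10 + (-1040 + 80*√2) = -1050 + 80*√2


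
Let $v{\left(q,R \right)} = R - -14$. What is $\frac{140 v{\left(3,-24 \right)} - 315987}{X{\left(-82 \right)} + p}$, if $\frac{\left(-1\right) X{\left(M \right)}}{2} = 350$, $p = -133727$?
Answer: $\frac{317387}{134427} \approx 2.361$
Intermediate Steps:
$v{\left(q,R \right)} = 14 + R$ ($v{\left(q,R \right)} = R + 14 = 14 + R$)
$X{\left(M \right)} = -700$ ($X{\left(M \right)} = \left(-2\right) 350 = -700$)
$\frac{140 v{\left(3,-24 \right)} - 315987}{X{\left(-82 \right)} + p} = \frac{140 \left(14 - 24\right) - 315987}{-700 - 133727} = \frac{140 \left(-10\right) - 315987}{-134427} = \left(-1400 - 315987\right) \left(- \frac{1}{134427}\right) = \left(-317387\right) \left(- \frac{1}{134427}\right) = \frac{317387}{134427}$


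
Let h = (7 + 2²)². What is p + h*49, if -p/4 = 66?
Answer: 5665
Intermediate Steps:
p = -264 (p = -4*66 = -264)
h = 121 (h = (7 + 4)² = 11² = 121)
p + h*49 = -264 + 121*49 = -264 + 5929 = 5665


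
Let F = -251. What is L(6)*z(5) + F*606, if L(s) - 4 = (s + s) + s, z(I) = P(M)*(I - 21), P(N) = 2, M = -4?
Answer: -152810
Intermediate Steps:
z(I) = -42 + 2*I (z(I) = 2*(I - 21) = 2*(-21 + I) = -42 + 2*I)
L(s) = 4 + 3*s (L(s) = 4 + ((s + s) + s) = 4 + (2*s + s) = 4 + 3*s)
L(6)*z(5) + F*606 = (4 + 3*6)*(-42 + 2*5) - 251*606 = (4 + 18)*(-42 + 10) - 152106 = 22*(-32) - 152106 = -704 - 152106 = -152810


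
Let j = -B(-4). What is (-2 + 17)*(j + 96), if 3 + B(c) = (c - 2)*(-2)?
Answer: 1305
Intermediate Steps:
B(c) = 1 - 2*c (B(c) = -3 + (c - 2)*(-2) = -3 + (-2 + c)*(-2) = -3 + (4 - 2*c) = 1 - 2*c)
j = -9 (j = -(1 - 2*(-4)) = -(1 + 8) = -1*9 = -9)
(-2 + 17)*(j + 96) = (-2 + 17)*(-9 + 96) = 15*87 = 1305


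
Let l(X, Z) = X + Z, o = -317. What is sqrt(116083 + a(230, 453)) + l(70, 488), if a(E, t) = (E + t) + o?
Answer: 558 + sqrt(116449) ≈ 899.25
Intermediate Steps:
a(E, t) = -317 + E + t (a(E, t) = (E + t) - 317 = -317 + E + t)
sqrt(116083 + a(230, 453)) + l(70, 488) = sqrt(116083 + (-317 + 230 + 453)) + (70 + 488) = sqrt(116083 + 366) + 558 = sqrt(116449) + 558 = 558 + sqrt(116449)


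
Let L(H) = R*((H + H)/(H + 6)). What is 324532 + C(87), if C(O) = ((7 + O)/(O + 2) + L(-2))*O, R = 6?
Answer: 28845068/89 ≈ 3.2410e+5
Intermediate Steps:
L(H) = 12*H/(6 + H) (L(H) = 6*((H + H)/(H + 6)) = 6*((2*H)/(6 + H)) = 6*(2*H/(6 + H)) = 12*H/(6 + H))
C(O) = O*(-6 + (7 + O)/(2 + O)) (C(O) = ((7 + O)/(O + 2) + 12*(-2)/(6 - 2))*O = ((7 + O)/(2 + O) + 12*(-2)/4)*O = ((7 + O)/(2 + O) + 12*(-2)*(¼))*O = ((7 + O)/(2 + O) - 6)*O = (-6 + (7 + O)/(2 + O))*O = O*(-6 + (7 + O)/(2 + O)))
324532 + C(87) = 324532 + 5*87*(-1 - 1*87)/(2 + 87) = 324532 + 5*87*(-1 - 87)/89 = 324532 + 5*87*(1/89)*(-88) = 324532 - 38280/89 = 28845068/89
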